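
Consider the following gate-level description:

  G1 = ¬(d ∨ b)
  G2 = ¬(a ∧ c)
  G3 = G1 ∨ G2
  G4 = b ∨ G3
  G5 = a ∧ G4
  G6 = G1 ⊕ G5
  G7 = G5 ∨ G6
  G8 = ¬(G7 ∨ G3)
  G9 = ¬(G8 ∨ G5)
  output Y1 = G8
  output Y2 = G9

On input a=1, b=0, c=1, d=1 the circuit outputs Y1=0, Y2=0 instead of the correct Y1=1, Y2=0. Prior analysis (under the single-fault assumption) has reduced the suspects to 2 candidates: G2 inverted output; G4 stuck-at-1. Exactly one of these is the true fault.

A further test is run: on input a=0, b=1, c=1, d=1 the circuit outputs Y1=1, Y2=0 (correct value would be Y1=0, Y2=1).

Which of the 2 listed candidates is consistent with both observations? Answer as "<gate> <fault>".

Evaluate each candidate on input a=0, b=1, c=1, d=1:
  G2 inverted output: G1=0, G2=0 [inverted output], G3=0, G4=1, G5=0, G6=0, G7=0, G8=1, G9=0 → Y1=1, Y2=0 — matches
  G4 stuck-at-1: G1=0, G2=1, G3=1, G4=1 [stuck-at-1], G5=0, G6=0, G7=0, G8=0, G9=1 → Y1=0, Y2=1 — eliminated
Only G2 inverted output reproduces the observed Y1=1, Y2=0.

G2 inverted output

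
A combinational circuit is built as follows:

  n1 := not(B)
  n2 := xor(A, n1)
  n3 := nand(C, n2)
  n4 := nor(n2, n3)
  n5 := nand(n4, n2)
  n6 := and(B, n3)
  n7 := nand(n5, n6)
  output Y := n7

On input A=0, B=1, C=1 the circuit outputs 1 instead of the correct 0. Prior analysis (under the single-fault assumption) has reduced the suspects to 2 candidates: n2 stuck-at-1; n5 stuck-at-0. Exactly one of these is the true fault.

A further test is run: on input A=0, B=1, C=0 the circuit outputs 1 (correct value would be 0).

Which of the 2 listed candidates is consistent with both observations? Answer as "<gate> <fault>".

n5 stuck-at-0

Evaluate each candidate on input A=0, B=1, C=0:
  n2 stuck-at-1: n1=0, n2=1 [stuck-at-1], n3=1, n4=0, n5=1, n6=1, n7=0 → 0 — eliminated
  n5 stuck-at-0: n1=0, n2=0, n3=1, n4=0, n5=0 [stuck-at-0], n6=1, n7=1 → 1 — matches
Only n5 stuck-at-0 reproduces the observed 1.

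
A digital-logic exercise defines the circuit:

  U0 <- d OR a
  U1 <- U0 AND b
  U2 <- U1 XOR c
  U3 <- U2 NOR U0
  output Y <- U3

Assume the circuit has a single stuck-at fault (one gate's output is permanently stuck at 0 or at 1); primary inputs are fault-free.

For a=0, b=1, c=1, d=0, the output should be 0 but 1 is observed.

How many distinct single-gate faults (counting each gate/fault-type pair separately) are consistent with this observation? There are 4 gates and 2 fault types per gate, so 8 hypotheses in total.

Fault-free: U0=0, U1=0, U2=1, U3=0 → 0. Observed 1.
  U0 stuck-at-0: output 0 ✗
  U0 stuck-at-1: output 0 ✗
  U1 stuck-at-0: output 0 ✗
  U1 stuck-at-1: output 1 ✓
  U2 stuck-at-0: output 1 ✓
  U2 stuck-at-1: output 0 ✗
  U3 stuck-at-0: output 0 ✗
  U3 stuck-at-1: output 1 ✓
Consistent faults: {U1 stuck-at-1, U2 stuck-at-0, U3 stuck-at-1} — 3 in all.

3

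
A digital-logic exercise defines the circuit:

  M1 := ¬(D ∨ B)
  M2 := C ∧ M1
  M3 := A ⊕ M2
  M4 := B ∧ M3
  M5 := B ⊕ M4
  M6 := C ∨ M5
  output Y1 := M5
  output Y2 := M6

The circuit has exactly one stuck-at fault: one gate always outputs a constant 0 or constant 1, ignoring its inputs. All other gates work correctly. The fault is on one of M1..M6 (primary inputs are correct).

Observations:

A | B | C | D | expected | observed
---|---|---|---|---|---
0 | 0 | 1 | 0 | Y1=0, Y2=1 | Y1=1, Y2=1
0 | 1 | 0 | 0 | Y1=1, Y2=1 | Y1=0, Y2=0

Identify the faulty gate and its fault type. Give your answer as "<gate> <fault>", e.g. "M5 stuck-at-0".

M4 stuck-at-1

Fault-free values for test 1 (A=0, B=0, C=1, D=0): M1=1, M2=1, M3=1, M4=0, M5=0, M6=1, giving Y1=0, Y2=1. Observed Y1=1, Y2=1.
Test 1: faults giving observed Y1=1, Y2=1 are {M4 stuck-at-1, M5 stuck-at-1}.
Test 2 (A=0, B=1, C=0, D=0): fault-free M1=0, M2=0, M3=0, M4=0, M5=1, M6=1 → Y1=1, Y2=1; observed Y1=0, Y2=0. Eliminates M5 stuck-at-1.
Only M4 stuck-at-1 is consistent with every test.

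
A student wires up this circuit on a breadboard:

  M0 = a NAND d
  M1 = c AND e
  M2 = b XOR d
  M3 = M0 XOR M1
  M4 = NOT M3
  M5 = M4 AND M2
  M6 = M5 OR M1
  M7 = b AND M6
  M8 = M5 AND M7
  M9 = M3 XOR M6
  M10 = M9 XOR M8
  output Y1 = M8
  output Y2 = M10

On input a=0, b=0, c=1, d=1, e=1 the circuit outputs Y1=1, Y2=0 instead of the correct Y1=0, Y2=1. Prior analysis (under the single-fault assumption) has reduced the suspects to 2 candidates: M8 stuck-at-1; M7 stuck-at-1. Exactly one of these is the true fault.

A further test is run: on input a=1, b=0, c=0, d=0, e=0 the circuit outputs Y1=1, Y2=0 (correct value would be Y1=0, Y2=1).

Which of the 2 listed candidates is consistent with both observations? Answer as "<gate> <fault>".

M8 stuck-at-1

Evaluate each candidate on input a=1, b=0, c=0, d=0, e=0:
  M8 stuck-at-1: M0=1, M1=0, M2=0, M3=1, M4=0, M5=0, M6=0, M7=0, M8=1 [stuck-at-1], M9=1, M10=0 → Y1=1, Y2=0 — matches
  M7 stuck-at-1: M0=1, M1=0, M2=0, M3=1, M4=0, M5=0, M6=0, M7=1 [stuck-at-1], M8=0, M9=1, M10=1 → Y1=0, Y2=1 — eliminated
Only M8 stuck-at-1 reproduces the observed Y1=1, Y2=0.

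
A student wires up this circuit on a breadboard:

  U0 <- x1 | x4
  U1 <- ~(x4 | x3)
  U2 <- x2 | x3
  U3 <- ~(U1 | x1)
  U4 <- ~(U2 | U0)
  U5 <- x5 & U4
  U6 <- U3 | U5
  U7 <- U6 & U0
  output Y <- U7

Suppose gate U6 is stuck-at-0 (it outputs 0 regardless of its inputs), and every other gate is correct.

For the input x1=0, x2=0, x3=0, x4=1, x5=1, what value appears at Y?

0

Propagate with U6 forced: U0=1, U1=0, U2=0, U3=1, U4=0, U5=0, U6=0 [stuck-at-0], U7=0.
So Y = 0. (Without the fault it would be 1.)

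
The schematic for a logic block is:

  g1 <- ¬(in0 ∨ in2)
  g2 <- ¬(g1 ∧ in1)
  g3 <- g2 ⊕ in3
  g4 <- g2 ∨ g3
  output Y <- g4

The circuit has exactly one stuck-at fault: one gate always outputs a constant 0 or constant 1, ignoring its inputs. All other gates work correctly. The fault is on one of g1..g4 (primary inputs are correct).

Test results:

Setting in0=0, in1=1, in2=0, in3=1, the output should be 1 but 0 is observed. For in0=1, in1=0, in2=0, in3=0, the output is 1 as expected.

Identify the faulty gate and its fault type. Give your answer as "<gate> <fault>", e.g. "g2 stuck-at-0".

Fault-free values for test 1 (in0=0, in1=1, in2=0, in3=1): g1=1, g2=0, g3=1, g4=1, giving Y=1. Observed 0.
Test 1: faults giving observed 0 are {g3 stuck-at-0, g4 stuck-at-0}.
Test 2 (in0=1, in1=0, in2=0, in3=0): fault-free g1=0, g2=1, g3=1, g4=1 → 1; observed 1. Eliminates g4 stuck-at-0.
Only g3 stuck-at-0 is consistent with every test.

g3 stuck-at-0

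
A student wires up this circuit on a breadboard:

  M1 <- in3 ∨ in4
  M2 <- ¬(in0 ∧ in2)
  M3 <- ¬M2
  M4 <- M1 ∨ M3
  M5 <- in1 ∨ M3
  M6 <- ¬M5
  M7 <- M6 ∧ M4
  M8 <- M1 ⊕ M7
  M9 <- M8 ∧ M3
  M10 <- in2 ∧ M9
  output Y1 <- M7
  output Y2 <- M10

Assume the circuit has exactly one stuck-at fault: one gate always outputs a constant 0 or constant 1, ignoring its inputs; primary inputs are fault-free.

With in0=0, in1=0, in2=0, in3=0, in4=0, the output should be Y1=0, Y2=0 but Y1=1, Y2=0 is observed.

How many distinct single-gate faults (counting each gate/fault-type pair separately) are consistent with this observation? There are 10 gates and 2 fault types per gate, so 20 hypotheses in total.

3

Fault-free: M1=0, M2=1, M3=0, M4=0, M5=0, M6=1, M7=0, M8=0, M9=0, M10=0 → Y1=0, Y2=0. Observed Y1=1, Y2=0.
  M1: stuck-at-1 ✓; others ✗
  M2: none of the 2 fault types match ✗
  M3: none of the 2 fault types match ✗
  M4: stuck-at-1 ✓; others ✗
  M5: none of the 2 fault types match ✗
  M6: none of the 2 fault types match ✗
  M7: stuck-at-1 ✓; others ✗
  M8: none of the 2 fault types match ✗
  M9: none of the 2 fault types match ✗
  M10: none of the 2 fault types match ✗
Consistent faults: {M1 stuck-at-1, M4 stuck-at-1, M7 stuck-at-1} — 3 in all.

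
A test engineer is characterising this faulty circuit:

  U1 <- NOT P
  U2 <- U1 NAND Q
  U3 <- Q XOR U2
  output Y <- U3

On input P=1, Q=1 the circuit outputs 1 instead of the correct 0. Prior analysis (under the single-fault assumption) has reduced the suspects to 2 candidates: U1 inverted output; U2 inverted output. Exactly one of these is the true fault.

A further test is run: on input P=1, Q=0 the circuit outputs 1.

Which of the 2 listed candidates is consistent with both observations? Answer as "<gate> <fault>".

U1 inverted output

Evaluate each candidate on input P=1, Q=0:
  U1 inverted output: U1=1 [inverted output], U2=1, U3=1 → 1 — matches
  U2 inverted output: U1=0, U2=0 [inverted output], U3=0 → 0 — eliminated
Only U1 inverted output reproduces the observed 1.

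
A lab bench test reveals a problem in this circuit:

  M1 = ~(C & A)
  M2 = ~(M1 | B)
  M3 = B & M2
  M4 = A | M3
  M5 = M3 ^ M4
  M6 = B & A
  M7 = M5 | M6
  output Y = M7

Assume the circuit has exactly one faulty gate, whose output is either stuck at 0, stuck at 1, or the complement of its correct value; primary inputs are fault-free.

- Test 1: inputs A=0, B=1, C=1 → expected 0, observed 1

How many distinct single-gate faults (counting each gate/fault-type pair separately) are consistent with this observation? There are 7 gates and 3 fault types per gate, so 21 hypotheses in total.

Fault-free: M1=1, M2=0, M3=0, M4=0, M5=0, M6=0, M7=0 → 0. Observed 1.
  M1: none of the 3 fault types match ✗
  M2: none of the 3 fault types match ✗
  M3: none of the 3 fault types match ✗
  M4: stuck-at-1, inverted output ✓; others ✗
  M5: stuck-at-1, inverted output ✓; others ✗
  M6: stuck-at-1, inverted output ✓; others ✗
  M7: stuck-at-1, inverted output ✓; others ✗
Consistent faults: {M4 stuck-at-1, M4 inverted output, M5 stuck-at-1, M5 inverted output, M6 stuck-at-1, M6 inverted output, M7 stuck-at-1, M7 inverted output} — 8 in all.

8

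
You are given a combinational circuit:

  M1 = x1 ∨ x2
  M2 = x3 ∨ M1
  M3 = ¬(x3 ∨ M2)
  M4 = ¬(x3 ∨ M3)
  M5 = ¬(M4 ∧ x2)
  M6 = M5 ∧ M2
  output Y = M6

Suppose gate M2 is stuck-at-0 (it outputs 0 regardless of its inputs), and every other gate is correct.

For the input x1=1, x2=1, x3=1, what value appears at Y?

Propagate with M2 forced: M1=1, M2=0 [stuck-at-0], M3=0, M4=0, M5=1, M6=0.
So Y = 0. (Without the fault it would be 1.)

0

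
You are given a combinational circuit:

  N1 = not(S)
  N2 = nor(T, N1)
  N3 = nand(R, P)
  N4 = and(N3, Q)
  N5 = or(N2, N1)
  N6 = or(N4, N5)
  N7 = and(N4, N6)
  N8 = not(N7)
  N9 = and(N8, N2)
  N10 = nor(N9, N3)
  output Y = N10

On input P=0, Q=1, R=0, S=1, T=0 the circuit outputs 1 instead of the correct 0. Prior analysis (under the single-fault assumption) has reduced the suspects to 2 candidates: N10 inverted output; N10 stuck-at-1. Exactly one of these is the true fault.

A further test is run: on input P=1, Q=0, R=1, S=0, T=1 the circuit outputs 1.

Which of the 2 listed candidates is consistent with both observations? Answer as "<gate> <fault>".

Evaluate each candidate on input P=1, Q=0, R=1, S=0, T=1:
  N10 inverted output: N1=1, N2=0, N3=0, N4=0, N5=1, N6=1, N7=0, N8=1, N9=0, N10=0 [inverted output] → 0 — eliminated
  N10 stuck-at-1: N1=1, N2=0, N3=0, N4=0, N5=1, N6=1, N7=0, N8=1, N9=0, N10=1 [stuck-at-1] → 1 — matches
Only N10 stuck-at-1 reproduces the observed 1.

N10 stuck-at-1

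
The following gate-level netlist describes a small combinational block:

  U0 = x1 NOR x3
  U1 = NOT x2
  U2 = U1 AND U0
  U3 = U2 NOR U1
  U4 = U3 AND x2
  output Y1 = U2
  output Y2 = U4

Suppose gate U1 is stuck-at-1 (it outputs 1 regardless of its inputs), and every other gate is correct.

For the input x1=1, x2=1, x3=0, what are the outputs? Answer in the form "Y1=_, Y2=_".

Y1=0, Y2=0

Propagate with U1 forced: U0=0, U1=1 [stuck-at-1], U2=0, U3=0, U4=0.
So the outputs are Y1=0, Y2=0. (Without the fault they would be Y1=0, Y2=1.)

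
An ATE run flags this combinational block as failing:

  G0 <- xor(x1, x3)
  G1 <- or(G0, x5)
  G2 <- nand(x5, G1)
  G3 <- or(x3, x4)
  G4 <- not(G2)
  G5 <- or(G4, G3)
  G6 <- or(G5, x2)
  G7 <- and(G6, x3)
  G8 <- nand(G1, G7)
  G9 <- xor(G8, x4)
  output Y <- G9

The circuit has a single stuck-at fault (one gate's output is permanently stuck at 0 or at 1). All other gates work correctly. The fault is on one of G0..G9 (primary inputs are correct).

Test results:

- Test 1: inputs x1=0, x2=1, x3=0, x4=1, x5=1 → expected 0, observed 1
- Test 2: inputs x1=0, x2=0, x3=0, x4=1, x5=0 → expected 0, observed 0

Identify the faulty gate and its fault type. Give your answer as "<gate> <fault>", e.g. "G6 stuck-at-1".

G7 stuck-at-1

Fault-free values for test 1 (x1=0, x2=1, x3=0, x4=1, x5=1): G0=0, G1=1, G2=0, G3=1, G4=1, G5=1, G6=1, G7=0, G8=1, G9=0, giving Y=0. Observed 1.
Test 1: faults giving observed 1 are {G7 stuck-at-1, G8 stuck-at-0, G9 stuck-at-1}.
Test 2 (x1=0, x2=0, x3=0, x4=1, x5=0): fault-free G0=0, G1=0, G2=1, G3=1, G4=0, G5=1, G6=1, G7=0, G8=1, G9=0 → 0; observed 0. Eliminates G8 stuck-at-0, G9 stuck-at-1.
Only G7 stuck-at-1 is consistent with every test.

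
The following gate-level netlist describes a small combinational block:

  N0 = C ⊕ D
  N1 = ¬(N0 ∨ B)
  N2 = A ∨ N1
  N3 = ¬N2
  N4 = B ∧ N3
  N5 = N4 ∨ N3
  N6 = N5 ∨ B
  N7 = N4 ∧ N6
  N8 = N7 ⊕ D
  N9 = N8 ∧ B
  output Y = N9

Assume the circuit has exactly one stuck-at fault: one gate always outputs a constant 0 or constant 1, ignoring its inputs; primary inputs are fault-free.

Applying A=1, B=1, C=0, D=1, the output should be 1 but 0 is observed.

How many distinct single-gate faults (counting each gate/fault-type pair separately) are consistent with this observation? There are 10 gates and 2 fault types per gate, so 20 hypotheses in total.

6

Fault-free: N0=1, N1=0, N2=1, N3=0, N4=0, N5=0, N6=1, N7=0, N8=1, N9=1 → 1. Observed 0.
  N0: none of the 2 fault types match ✗
  N1: none of the 2 fault types match ✗
  N2: stuck-at-0 ✓; others ✗
  N3: stuck-at-1 ✓; others ✗
  N4: stuck-at-1 ✓; others ✗
  N5: none of the 2 fault types match ✗
  N6: none of the 2 fault types match ✗
  N7: stuck-at-1 ✓; others ✗
  N8: stuck-at-0 ✓; others ✗
  N9: stuck-at-0 ✓; others ✗
Consistent faults: {N2 stuck-at-0, N3 stuck-at-1, N4 stuck-at-1, N7 stuck-at-1, N8 stuck-at-0, N9 stuck-at-0} — 6 in all.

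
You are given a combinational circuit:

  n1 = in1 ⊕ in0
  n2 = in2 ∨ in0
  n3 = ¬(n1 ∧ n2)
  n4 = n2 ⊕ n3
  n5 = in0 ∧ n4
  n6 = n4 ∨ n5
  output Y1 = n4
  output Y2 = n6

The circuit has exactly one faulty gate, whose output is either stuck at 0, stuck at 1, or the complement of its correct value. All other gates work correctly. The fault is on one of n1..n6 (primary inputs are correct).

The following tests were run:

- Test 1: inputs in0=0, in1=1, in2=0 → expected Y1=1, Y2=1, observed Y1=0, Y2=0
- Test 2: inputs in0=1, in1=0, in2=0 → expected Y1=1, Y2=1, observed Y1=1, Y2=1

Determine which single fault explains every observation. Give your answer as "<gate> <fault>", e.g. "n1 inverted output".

Fault-free values for test 1 (in0=0, in1=1, in2=0): n1=1, n2=0, n3=1, n4=1, n5=0, n6=1, giving Y1=1, Y2=1. Observed Y1=0, Y2=0.
Test 1: faults giving observed Y1=0, Y2=0 are {n3 stuck-at-0, n3 inverted output, n4 stuck-at-0, n4 inverted output}.
Test 2 (in0=1, in1=0, in2=0): fault-free n1=1, n2=1, n3=0, n4=1, n5=1, n6=1 → Y1=1, Y2=1; observed Y1=1, Y2=1. Eliminates n3 inverted output, n4 stuck-at-0, n4 inverted output.
Only n3 stuck-at-0 is consistent with every test.

n3 stuck-at-0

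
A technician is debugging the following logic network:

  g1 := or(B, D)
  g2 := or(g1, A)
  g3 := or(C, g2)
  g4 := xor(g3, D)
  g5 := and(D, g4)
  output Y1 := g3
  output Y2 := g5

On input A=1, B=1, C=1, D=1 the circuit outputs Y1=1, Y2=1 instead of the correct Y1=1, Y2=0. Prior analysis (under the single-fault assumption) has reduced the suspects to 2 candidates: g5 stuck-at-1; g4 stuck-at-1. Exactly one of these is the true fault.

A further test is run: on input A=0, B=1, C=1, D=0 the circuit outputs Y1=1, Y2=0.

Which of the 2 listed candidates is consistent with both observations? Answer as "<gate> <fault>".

g4 stuck-at-1

Evaluate each candidate on input A=0, B=1, C=1, D=0:
  g5 stuck-at-1: g1=1, g2=1, g3=1, g4=1, g5=1 [stuck-at-1] → Y1=1, Y2=1 — eliminated
  g4 stuck-at-1: g1=1, g2=1, g3=1, g4=1 [stuck-at-1], g5=0 → Y1=1, Y2=0 — matches
Only g4 stuck-at-1 reproduces the observed Y1=1, Y2=0.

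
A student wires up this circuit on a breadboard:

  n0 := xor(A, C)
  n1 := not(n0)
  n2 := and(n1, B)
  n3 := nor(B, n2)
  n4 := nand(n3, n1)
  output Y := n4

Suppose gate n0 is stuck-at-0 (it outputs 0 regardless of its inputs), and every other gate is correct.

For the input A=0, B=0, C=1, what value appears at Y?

0

Propagate with n0 forced: n0=0 [stuck-at-0], n1=1, n2=0, n3=1, n4=0.
So Y = 0. (Without the fault it would be 1.)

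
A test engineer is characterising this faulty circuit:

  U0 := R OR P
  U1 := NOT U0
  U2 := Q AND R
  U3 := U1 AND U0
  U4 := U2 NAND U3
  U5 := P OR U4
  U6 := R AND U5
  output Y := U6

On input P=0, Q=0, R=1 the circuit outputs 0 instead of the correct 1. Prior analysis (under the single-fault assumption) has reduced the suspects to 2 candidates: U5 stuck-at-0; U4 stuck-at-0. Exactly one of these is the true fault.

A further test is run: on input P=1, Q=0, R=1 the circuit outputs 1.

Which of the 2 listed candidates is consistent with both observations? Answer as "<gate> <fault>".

Evaluate each candidate on input P=1, Q=0, R=1:
  U5 stuck-at-0: U0=1, U1=0, U2=0, U3=0, U4=1, U5=0 [stuck-at-0], U6=0 → 0 — eliminated
  U4 stuck-at-0: U0=1, U1=0, U2=0, U3=0, U4=0 [stuck-at-0], U5=1, U6=1 → 1 — matches
Only U4 stuck-at-0 reproduces the observed 1.

U4 stuck-at-0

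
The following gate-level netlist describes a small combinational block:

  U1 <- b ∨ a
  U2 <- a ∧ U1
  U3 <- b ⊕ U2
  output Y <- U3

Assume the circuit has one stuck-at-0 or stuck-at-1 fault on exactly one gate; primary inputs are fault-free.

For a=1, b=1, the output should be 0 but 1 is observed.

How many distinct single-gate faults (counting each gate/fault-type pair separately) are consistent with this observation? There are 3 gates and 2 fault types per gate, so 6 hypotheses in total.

3

Fault-free: U1=1, U2=1, U3=0 → 0. Observed 1.
  U1 stuck-at-0: output 1 ✓
  U1 stuck-at-1: output 0 ✗
  U2 stuck-at-0: output 1 ✓
  U2 stuck-at-1: output 0 ✗
  U3 stuck-at-0: output 0 ✗
  U3 stuck-at-1: output 1 ✓
Consistent faults: {U1 stuck-at-0, U2 stuck-at-0, U3 stuck-at-1} — 3 in all.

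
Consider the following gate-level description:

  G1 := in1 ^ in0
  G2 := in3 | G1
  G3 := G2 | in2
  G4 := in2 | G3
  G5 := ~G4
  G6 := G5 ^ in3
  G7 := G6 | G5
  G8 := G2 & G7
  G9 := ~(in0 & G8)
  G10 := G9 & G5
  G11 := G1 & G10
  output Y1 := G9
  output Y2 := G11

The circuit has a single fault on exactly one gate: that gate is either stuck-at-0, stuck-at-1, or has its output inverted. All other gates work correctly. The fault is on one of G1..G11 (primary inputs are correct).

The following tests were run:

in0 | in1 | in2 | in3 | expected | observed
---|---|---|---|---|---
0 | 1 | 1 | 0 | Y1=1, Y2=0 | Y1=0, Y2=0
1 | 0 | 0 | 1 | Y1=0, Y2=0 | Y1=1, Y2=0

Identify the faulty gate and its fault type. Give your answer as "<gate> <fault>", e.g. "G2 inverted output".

Fault-free values for test 1 (in0=0, in1=1, in2=1, in3=0): G1=1, G2=1, G3=1, G4=1, G5=0, G6=0, G7=0, G8=0, G9=1, G10=0, G11=0, giving Y1=1, Y2=0. Observed Y1=0, Y2=0.
Test 1: faults giving observed Y1=0, Y2=0 are {G9 stuck-at-0, G9 inverted output}.
Test 2 (in0=1, in1=0, in2=0, in3=1): fault-free G1=1, G2=1, G3=1, G4=1, G5=0, G6=1, G7=1, G8=1, G9=0, G10=0, G11=0 → Y1=0, Y2=0; observed Y1=1, Y2=0. Eliminates G9 stuck-at-0.
Only G9 inverted output is consistent with every test.

G9 inverted output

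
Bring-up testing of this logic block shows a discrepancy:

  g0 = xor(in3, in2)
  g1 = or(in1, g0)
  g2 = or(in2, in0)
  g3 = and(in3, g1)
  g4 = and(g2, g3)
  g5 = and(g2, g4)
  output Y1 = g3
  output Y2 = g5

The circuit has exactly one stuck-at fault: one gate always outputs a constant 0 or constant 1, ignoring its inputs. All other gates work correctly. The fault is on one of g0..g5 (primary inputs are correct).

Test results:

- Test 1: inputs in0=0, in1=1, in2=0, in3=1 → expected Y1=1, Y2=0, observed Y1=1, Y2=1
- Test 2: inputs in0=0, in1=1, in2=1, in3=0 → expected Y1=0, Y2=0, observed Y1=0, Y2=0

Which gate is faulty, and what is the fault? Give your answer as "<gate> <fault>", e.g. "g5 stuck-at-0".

g2 stuck-at-1

Fault-free values for test 1 (in0=0, in1=1, in2=0, in3=1): g0=1, g1=1, g2=0, g3=1, g4=0, g5=0, giving Y1=1, Y2=0. Observed Y1=1, Y2=1.
Test 1: faults giving observed Y1=1, Y2=1 are {g2 stuck-at-1, g5 stuck-at-1}.
Test 2 (in0=0, in1=1, in2=1, in3=0): fault-free g0=1, g1=1, g2=1, g3=0, g4=0, g5=0 → Y1=0, Y2=0; observed Y1=0, Y2=0. Eliminates g5 stuck-at-1.
Only g2 stuck-at-1 is consistent with every test.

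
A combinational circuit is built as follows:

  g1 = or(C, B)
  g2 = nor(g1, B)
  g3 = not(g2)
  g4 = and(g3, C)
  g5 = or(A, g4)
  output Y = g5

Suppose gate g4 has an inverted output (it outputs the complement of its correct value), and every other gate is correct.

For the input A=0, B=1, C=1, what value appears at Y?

Propagate with g4 forced: g1=1, g2=0, g3=1, g4=0 [inverted output], g5=0.
So Y = 0. (Without the fault it would be 1.)

0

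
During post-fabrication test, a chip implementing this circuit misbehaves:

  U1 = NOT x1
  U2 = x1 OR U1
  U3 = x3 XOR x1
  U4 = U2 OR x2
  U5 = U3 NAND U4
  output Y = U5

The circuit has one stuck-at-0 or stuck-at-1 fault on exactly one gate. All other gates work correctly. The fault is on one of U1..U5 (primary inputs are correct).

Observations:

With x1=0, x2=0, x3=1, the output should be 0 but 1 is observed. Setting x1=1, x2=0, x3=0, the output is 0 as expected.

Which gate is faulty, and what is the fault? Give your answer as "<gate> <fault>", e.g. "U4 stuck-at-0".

U1 stuck-at-0

Fault-free values for test 1 (x1=0, x2=0, x3=1): U1=1, U2=1, U3=1, U4=1, U5=0, giving Y=0. Observed 1.
Test 1: faults giving observed 1 are {U1 stuck-at-0, U2 stuck-at-0, U3 stuck-at-0, U4 stuck-at-0, U5 stuck-at-1}.
Test 2 (x1=1, x2=0, x3=0): fault-free U1=0, U2=1, U3=1, U4=1, U5=0 → 0; observed 0. Eliminates U2 stuck-at-0, U3 stuck-at-0, U4 stuck-at-0, U5 stuck-at-1.
Only U1 stuck-at-0 is consistent with every test.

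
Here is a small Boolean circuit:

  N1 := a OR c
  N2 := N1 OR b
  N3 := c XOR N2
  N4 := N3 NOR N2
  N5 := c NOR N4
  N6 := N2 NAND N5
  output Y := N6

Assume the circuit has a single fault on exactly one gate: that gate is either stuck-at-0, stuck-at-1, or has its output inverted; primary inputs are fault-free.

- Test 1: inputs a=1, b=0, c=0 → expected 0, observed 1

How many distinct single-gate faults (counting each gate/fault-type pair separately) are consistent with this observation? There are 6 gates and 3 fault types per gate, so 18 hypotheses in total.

10

Fault-free: N1=1, N2=1, N3=1, N4=0, N5=1, N6=0 → 0. Observed 1.
  N1: stuck-at-0, inverted output ✓; others ✗
  N2: stuck-at-0, inverted output ✓; others ✗
  N3: none of the 3 fault types match ✗
  N4: stuck-at-1, inverted output ✓; others ✗
  N5: stuck-at-0, inverted output ✓; others ✗
  N6: stuck-at-1, inverted output ✓; others ✗
Consistent faults: {N1 stuck-at-0, N1 inverted output, N2 stuck-at-0, N2 inverted output, N4 stuck-at-1, N4 inverted output, N5 stuck-at-0, N5 inverted output, N6 stuck-at-1, N6 inverted output} — 10 in all.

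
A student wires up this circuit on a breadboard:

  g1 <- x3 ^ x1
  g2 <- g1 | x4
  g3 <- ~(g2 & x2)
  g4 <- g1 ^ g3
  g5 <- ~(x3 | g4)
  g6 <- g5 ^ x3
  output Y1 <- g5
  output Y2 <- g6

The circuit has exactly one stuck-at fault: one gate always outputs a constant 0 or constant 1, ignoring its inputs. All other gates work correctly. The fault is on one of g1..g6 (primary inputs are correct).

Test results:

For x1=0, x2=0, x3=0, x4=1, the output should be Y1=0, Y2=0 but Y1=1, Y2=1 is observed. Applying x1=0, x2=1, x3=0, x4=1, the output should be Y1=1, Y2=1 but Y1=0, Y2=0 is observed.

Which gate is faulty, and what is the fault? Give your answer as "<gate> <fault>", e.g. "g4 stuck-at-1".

g1 stuck-at-1

Fault-free values for test 1 (x1=0, x2=0, x3=0, x4=1): g1=0, g2=1, g3=1, g4=1, g5=0, g6=0, giving Y1=0, Y2=0. Observed Y1=1, Y2=1.
Test 1: faults giving observed Y1=1, Y2=1 are {g1 stuck-at-1, g3 stuck-at-0, g4 stuck-at-0, g5 stuck-at-1}.
Test 2 (x1=0, x2=1, x3=0, x4=1): fault-free g1=0, g2=1, g3=0, g4=0, g5=1, g6=1 → Y1=1, Y2=1; observed Y1=0, Y2=0. Eliminates g3 stuck-at-0, g4 stuck-at-0, g5 stuck-at-1.
Only g1 stuck-at-1 is consistent with every test.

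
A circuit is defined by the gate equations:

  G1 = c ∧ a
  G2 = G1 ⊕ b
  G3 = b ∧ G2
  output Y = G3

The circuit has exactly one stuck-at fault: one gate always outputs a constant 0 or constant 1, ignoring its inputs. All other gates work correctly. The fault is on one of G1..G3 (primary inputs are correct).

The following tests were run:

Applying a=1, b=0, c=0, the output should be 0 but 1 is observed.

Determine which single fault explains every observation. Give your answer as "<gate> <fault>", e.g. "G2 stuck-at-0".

Fault-free values for test 1 (a=1, b=0, c=0): G1=0, G2=0, G3=0, giving Y=0. Observed 1.
Test 1: faults giving observed 1 are {G3 stuck-at-1}.
Only G3 stuck-at-1 is consistent with every test.

G3 stuck-at-1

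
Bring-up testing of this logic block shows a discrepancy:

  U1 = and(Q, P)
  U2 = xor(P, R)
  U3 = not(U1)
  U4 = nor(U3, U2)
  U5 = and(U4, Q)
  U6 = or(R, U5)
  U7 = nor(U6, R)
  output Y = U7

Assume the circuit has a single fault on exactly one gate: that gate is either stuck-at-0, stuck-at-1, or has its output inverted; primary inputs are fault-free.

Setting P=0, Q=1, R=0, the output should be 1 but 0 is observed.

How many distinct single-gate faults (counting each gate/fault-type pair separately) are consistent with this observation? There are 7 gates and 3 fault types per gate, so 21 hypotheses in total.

12

Fault-free: U1=0, U2=0, U3=1, U4=0, U5=0, U6=0, U7=1 → 1. Observed 0.
  U1: stuck-at-1, inverted output ✓; others ✗
  U2: none of the 3 fault types match ✗
  U3: stuck-at-0, inverted output ✓; others ✗
  U4: stuck-at-1, inverted output ✓; others ✗
  U5: stuck-at-1, inverted output ✓; others ✗
  U6: stuck-at-1, inverted output ✓; others ✗
  U7: stuck-at-0, inverted output ✓; others ✗
Consistent faults: {U1 stuck-at-1, U1 inverted output, U3 stuck-at-0, U3 inverted output, U4 stuck-at-1, U4 inverted output, U5 stuck-at-1, U5 inverted output, U6 stuck-at-1, U6 inverted output, U7 stuck-at-0, U7 inverted output} — 12 in all.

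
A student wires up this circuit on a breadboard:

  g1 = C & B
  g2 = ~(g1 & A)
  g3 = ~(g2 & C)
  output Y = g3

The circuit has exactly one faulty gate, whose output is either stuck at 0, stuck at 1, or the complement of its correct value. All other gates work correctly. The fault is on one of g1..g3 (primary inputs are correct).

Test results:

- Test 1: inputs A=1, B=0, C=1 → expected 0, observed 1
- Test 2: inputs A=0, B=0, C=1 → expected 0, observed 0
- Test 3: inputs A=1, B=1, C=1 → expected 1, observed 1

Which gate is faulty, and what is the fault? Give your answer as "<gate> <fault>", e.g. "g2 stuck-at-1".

Fault-free values for test 1 (A=1, B=0, C=1): g1=0, g2=1, g3=0, giving Y=0. Observed 1.
Test 1: faults giving observed 1 are {g1 stuck-at-1, g1 inverted output, g2 stuck-at-0, g2 inverted output, g3 stuck-at-1, g3 inverted output}.
Test 2 (A=0, B=0, C=1): fault-free g1=0, g2=1, g3=0 → 0; observed 0. Eliminates g2 stuck-at-0, g2 inverted output, g3 stuck-at-1, g3 inverted output.
Test 3 (A=1, B=1, C=1): fault-free g1=1, g2=0, g3=1 → 1; observed 1. Eliminates g1 inverted output.
Only g1 stuck-at-1 is consistent with every test.

g1 stuck-at-1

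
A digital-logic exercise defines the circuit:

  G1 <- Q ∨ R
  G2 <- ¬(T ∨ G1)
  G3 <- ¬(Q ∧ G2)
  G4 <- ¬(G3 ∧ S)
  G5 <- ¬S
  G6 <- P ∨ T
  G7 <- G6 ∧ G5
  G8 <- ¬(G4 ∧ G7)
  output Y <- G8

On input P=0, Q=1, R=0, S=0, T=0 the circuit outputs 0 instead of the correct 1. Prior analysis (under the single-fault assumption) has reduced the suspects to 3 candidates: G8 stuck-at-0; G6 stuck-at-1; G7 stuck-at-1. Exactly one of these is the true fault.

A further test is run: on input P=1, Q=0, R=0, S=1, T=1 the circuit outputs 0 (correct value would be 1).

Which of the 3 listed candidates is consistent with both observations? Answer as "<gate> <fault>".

Evaluate each candidate on input P=1, Q=0, R=0, S=1, T=1:
  G8 stuck-at-0: G1=0, G2=0, G3=1, G4=0, G5=0, G6=1, G7=0, G8=0 [stuck-at-0] → 0 — matches
  G6 stuck-at-1: G1=0, G2=0, G3=1, G4=0, G5=0, G6=1 [stuck-at-1], G7=0, G8=1 → 1 — eliminated
  G7 stuck-at-1: G1=0, G2=0, G3=1, G4=0, G5=0, G6=1, G7=1 [stuck-at-1], G8=1 → 1 — eliminated
Only G8 stuck-at-0 reproduces the observed 0.

G8 stuck-at-0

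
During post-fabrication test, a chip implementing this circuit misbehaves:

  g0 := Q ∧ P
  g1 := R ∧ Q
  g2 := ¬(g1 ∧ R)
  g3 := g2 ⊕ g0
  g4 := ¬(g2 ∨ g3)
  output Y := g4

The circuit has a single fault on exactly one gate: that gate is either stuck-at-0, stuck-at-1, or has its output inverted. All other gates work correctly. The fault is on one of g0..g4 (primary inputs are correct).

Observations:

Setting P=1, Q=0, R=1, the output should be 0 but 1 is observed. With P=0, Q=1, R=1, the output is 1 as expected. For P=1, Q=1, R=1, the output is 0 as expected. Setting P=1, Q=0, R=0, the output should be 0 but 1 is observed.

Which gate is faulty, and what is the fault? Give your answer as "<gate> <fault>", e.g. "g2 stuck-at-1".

g2 stuck-at-0

Fault-free values for test 1 (P=1, Q=0, R=1): g0=0, g1=0, g2=1, g3=1, g4=0, giving Y=0. Observed 1.
Test 1: faults giving observed 1 are {g1 stuck-at-1, g1 inverted output, g2 stuck-at-0, g2 inverted output, g4 stuck-at-1, g4 inverted output}.
Test 2 (P=0, Q=1, R=1): fault-free g0=0, g1=1, g2=0, g3=0, g4=1 → 1; observed 1. Eliminates g1 inverted output, g2 inverted output, g4 inverted output.
Test 3 (P=1, Q=1, R=1): fault-free g0=1, g1=1, g2=0, g3=1, g4=0 → 0; observed 0. Eliminates g4 stuck-at-1.
Test 4 (P=1, Q=0, R=0): fault-free g0=0, g1=0, g2=1, g3=1, g4=0 → 0; observed 1. Eliminates g1 stuck-at-1.
Only g2 stuck-at-0 is consistent with every test.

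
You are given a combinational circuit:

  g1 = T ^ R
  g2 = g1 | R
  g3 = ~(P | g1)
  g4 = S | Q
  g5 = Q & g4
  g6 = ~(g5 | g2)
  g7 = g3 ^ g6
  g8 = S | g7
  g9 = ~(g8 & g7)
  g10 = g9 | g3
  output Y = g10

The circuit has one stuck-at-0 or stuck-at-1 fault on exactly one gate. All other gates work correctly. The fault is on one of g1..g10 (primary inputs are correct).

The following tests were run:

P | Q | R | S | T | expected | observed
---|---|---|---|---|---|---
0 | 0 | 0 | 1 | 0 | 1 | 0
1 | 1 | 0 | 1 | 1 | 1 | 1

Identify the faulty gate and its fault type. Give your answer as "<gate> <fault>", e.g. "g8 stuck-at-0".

Fault-free values for test 1 (P=0, Q=0, R=0, S=1, T=0): g1=0, g2=0, g3=1, g4=1, g5=0, g6=1, g7=0, g8=1, g9=1, g10=1, giving Y=1. Observed 0.
Test 1: faults giving observed 0 are {g3 stuck-at-0, g10 stuck-at-0}.
Test 2 (P=1, Q=1, R=0, S=1, T=1): fault-free g1=1, g2=1, g3=0, g4=1, g5=1, g6=0, g7=0, g8=1, g9=1, g10=1 → 1; observed 1. Eliminates g10 stuck-at-0.
Only g3 stuck-at-0 is consistent with every test.

g3 stuck-at-0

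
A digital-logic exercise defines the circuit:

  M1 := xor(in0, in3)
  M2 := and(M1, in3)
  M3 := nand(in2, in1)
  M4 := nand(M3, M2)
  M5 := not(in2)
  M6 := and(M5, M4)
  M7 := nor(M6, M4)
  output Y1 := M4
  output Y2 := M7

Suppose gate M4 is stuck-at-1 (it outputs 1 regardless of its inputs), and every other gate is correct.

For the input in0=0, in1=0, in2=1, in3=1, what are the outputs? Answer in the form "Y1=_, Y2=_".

Propagate with M4 forced: M1=1, M2=1, M3=1, M4=1 [stuck-at-1], M5=0, M6=0, M7=0.
So the outputs are Y1=1, Y2=0. (Without the fault they would be Y1=0, Y2=1.)

Y1=1, Y2=0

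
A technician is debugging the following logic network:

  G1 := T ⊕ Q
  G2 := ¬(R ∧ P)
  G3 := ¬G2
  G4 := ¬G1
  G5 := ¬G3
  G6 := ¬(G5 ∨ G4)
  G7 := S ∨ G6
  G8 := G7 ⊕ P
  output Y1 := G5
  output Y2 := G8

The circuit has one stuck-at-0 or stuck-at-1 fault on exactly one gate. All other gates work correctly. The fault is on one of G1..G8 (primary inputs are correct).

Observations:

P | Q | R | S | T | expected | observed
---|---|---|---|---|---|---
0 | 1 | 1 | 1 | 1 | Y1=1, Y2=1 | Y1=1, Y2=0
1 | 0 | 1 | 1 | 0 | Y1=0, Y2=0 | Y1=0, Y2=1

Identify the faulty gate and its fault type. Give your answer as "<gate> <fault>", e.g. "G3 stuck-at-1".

Fault-free values for test 1 (P=0, Q=1, R=1, S=1, T=1): G1=0, G2=1, G3=0, G4=1, G5=1, G6=0, G7=1, G8=1, giving Y1=1, Y2=1. Observed Y1=1, Y2=0.
Test 1: faults giving observed Y1=1, Y2=0 are {G7 stuck-at-0, G8 stuck-at-0}.
Test 2 (P=1, Q=0, R=1, S=1, T=0): fault-free G1=0, G2=0, G3=1, G4=1, G5=0, G6=0, G7=1, G8=0 → Y1=0, Y2=0; observed Y1=0, Y2=1. Eliminates G8 stuck-at-0.
Only G7 stuck-at-0 is consistent with every test.

G7 stuck-at-0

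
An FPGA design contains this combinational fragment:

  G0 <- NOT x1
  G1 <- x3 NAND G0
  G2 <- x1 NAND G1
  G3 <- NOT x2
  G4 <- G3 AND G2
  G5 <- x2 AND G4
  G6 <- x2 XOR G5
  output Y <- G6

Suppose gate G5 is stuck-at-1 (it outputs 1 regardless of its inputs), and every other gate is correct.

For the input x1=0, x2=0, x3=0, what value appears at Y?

Propagate with G5 forced: G0=1, G1=1, G2=1, G3=1, G4=1, G5=1 [stuck-at-1], G6=1.
So Y = 1. (Without the fault it would be 0.)

1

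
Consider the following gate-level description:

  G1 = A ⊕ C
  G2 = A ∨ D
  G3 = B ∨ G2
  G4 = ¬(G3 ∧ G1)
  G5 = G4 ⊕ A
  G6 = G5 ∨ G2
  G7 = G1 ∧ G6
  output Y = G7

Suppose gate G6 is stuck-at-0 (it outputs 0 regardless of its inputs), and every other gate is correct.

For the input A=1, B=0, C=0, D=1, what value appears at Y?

0

Propagate with G6 forced: G1=1, G2=1, G3=1, G4=0, G5=1, G6=0 [stuck-at-0], G7=0.
So Y = 0. (Without the fault it would be 1.)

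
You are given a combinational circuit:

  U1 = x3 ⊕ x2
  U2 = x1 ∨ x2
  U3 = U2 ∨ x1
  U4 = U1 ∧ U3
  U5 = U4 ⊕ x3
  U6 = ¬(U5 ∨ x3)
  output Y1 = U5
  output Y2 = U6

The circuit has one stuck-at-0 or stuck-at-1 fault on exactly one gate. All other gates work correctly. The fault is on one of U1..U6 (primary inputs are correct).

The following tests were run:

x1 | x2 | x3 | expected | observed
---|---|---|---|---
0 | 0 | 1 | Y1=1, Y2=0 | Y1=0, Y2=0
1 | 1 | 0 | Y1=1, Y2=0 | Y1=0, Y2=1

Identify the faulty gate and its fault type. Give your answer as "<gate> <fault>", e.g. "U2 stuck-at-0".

U5 stuck-at-0

Fault-free values for test 1 (x1=0, x2=0, x3=1): U1=1, U2=0, U3=0, U4=0, U5=1, U6=0, giving Y1=1, Y2=0. Observed Y1=0, Y2=0.
Test 1: faults giving observed Y1=0, Y2=0 are {U2 stuck-at-1, U3 stuck-at-1, U4 stuck-at-1, U5 stuck-at-0}.
Test 2 (x1=1, x2=1, x3=0): fault-free U1=1, U2=1, U3=1, U4=1, U5=1, U6=0 → Y1=1, Y2=0; observed Y1=0, Y2=1. Eliminates U2 stuck-at-1, U3 stuck-at-1, U4 stuck-at-1.
Only U5 stuck-at-0 is consistent with every test.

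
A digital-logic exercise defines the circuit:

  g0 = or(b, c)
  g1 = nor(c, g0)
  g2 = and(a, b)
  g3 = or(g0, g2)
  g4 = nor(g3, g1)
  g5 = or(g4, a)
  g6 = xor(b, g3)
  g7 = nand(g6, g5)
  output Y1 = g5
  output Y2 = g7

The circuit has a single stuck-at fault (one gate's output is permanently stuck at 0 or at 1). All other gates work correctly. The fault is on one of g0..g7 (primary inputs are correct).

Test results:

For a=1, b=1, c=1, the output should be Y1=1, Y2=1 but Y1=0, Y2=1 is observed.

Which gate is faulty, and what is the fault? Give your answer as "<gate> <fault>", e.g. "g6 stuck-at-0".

Fault-free values for test 1 (a=1, b=1, c=1): g0=1, g1=0, g2=1, g3=1, g4=0, g5=1, g6=0, g7=1, giving Y1=1, Y2=1. Observed Y1=0, Y2=1.
Test 1: faults giving observed Y1=0, Y2=1 are {g5 stuck-at-0}.
Only g5 stuck-at-0 is consistent with every test.

g5 stuck-at-0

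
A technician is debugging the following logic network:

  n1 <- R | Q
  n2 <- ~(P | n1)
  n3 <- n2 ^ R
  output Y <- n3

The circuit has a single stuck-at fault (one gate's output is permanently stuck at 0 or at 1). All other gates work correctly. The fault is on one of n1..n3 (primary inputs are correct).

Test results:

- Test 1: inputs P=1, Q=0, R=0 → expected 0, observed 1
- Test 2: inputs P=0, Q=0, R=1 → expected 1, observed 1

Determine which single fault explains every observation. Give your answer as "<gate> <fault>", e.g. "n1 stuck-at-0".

Fault-free values for test 1 (P=1, Q=0, R=0): n1=0, n2=0, n3=0, giving Y=0. Observed 1.
Test 1: faults giving observed 1 are {n2 stuck-at-1, n3 stuck-at-1}.
Test 2 (P=0, Q=0, R=1): fault-free n1=1, n2=0, n3=1 → 1; observed 1. Eliminates n2 stuck-at-1.
Only n3 stuck-at-1 is consistent with every test.

n3 stuck-at-1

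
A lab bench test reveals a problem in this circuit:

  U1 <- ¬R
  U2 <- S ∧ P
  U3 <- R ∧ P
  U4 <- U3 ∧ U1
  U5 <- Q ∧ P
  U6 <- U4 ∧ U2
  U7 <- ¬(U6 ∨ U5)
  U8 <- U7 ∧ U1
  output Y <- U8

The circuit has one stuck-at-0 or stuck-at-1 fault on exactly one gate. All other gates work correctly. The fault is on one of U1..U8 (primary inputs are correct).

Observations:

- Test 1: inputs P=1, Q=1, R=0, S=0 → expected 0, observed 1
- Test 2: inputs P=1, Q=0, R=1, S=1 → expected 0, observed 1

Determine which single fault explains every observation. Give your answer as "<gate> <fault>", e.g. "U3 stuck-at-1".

Fault-free values for test 1 (P=1, Q=1, R=0, S=0): U1=1, U2=0, U3=0, U4=0, U5=1, U6=0, U7=0, U8=0, giving Y=0. Observed 1.
Test 1: faults giving observed 1 are {U5 stuck-at-0, U7 stuck-at-1, U8 stuck-at-1}.
Test 2 (P=1, Q=0, R=1, S=1): fault-free U1=0, U2=1, U3=1, U4=0, U5=0, U6=0, U7=1, U8=0 → 0; observed 1. Eliminates U5 stuck-at-0, U7 stuck-at-1.
Only U8 stuck-at-1 is consistent with every test.

U8 stuck-at-1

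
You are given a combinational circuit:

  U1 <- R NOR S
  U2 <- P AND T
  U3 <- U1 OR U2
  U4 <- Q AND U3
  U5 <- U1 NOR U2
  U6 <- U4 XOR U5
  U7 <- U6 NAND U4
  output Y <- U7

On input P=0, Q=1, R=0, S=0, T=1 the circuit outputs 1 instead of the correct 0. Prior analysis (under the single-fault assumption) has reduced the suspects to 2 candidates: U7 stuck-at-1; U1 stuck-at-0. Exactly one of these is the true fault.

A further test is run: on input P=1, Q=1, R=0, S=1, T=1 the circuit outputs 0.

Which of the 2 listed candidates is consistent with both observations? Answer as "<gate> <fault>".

U1 stuck-at-0

Evaluate each candidate on input P=1, Q=1, R=0, S=1, T=1:
  U7 stuck-at-1: U1=0, U2=1, U3=1, U4=1, U5=0, U6=1, U7=1 [stuck-at-1] → 1 — eliminated
  U1 stuck-at-0: U1=0 [stuck-at-0], U2=1, U3=1, U4=1, U5=0, U6=1, U7=0 → 0 — matches
Only U1 stuck-at-0 reproduces the observed 0.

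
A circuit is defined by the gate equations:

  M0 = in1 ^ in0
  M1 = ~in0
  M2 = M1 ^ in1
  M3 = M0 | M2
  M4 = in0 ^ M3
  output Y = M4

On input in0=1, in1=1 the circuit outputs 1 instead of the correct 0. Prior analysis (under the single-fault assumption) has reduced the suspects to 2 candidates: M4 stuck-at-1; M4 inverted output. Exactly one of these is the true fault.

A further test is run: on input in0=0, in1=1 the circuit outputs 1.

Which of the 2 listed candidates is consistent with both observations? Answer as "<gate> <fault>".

Evaluate each candidate on input in0=0, in1=1:
  M4 stuck-at-1: M0=1, M1=1, M2=0, M3=1, M4=1 [stuck-at-1] → 1 — matches
  M4 inverted output: M0=1, M1=1, M2=0, M3=1, M4=0 [inverted output] → 0 — eliminated
Only M4 stuck-at-1 reproduces the observed 1.

M4 stuck-at-1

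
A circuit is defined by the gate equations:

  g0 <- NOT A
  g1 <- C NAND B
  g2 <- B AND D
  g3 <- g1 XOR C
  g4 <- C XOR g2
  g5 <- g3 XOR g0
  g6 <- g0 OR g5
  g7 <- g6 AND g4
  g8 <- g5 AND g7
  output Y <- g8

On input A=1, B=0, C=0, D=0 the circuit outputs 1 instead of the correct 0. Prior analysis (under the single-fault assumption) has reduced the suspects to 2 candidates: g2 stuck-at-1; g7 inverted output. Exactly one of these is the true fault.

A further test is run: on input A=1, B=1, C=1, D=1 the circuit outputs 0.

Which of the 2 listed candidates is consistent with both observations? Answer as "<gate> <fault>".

Evaluate each candidate on input A=1, B=1, C=1, D=1:
  g2 stuck-at-1: g0=0, g1=0, g2=1 [stuck-at-1], g3=1, g4=0, g5=1, g6=1, g7=0, g8=0 → 0 — matches
  g7 inverted output: g0=0, g1=0, g2=1, g3=1, g4=0, g5=1, g6=1, g7=1 [inverted output], g8=1 → 1 — eliminated
Only g2 stuck-at-1 reproduces the observed 0.

g2 stuck-at-1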